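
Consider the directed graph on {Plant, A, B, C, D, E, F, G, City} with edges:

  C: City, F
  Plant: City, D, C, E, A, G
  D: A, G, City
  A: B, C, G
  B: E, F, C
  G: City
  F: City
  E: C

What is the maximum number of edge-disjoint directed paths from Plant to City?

Assign every edge capacity 1; by Menger, the answer equals the max flow.
Path Plant→City (+1); total 1.
Path Plant→C→City (+1); total 2.
Path Plant→D→City (+1); total 3.
Path Plant→G→City (+1); total 4.
Path Plant→A→B→F→City (+1); total 5.
No residual Plant→City path; max flow = 5.
Certifying cut of size 5: {C→City, F→City, G→City, Plant→City, Plant→D}.

5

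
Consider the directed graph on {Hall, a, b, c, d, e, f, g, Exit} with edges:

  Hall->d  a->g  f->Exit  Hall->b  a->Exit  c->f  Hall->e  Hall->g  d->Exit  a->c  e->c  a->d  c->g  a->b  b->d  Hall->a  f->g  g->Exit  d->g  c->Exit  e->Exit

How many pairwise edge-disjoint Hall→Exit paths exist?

Assign every edge capacity 1; by Menger, the answer equals the max flow.
Path Hall→a→Exit (+1); total 1.
Path Hall→d→Exit (+1); total 2.
Path Hall→e→Exit (+1); total 3.
Path Hall→g→Exit (+1); total 4.
No residual Hall→Exit path; max flow = 4.
Certifying cut of size 4: {Hall→a, Hall→e, d→Exit, g→Exit}.

4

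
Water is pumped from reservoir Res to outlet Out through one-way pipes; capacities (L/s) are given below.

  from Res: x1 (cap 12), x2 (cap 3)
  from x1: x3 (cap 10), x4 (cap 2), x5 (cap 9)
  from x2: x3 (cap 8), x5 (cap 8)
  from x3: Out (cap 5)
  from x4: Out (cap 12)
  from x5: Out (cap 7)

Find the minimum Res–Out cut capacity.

14

Augment Res→x1→x3→Out: bottleneck 5, flow now 5.
Augment Res→x1→x4→Out: bottleneck 2, flow now 7.
Augment Res→x1→x5→Out: bottleneck 5, flow now 12.
Augment Res→x2→x5→Out: bottleneck 2, flow now 14.
No augmenting path remains; maximum flow = 14.
By max-flow min-cut, the minimum cut capacity equals the max flow.
In the residual graph, reachable from Res: {Res, x1, x2, x3, x5}.
Min-cut edges: x1→x4 (2), x3→Out (5), x5→Out (7); capacity 2 + 5 + 7 = 14.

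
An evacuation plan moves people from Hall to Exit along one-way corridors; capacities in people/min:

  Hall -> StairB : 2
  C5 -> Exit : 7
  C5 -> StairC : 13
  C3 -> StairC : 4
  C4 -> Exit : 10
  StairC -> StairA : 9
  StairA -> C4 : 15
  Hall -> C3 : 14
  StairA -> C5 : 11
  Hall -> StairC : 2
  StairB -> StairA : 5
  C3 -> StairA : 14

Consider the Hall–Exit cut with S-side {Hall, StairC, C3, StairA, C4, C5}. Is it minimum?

Given cut capacity: 2 + 10 + 7 = 19.
Augment Hall→StairB→StairA→C4→Exit: bottleneck 2, flow now 2.
Augment Hall→StairC→StairA→C4→Exit: bottleneck 2, flow now 4.
Augment Hall→C3→StairA→C4→Exit: bottleneck 6, flow now 10.
Augment Hall→C3→StairA→C5→Exit: bottleneck 7, flow now 17.
No augmenting path remains; maximum flow = 17.
In the residual graph, reachable from Hall: {Hall, StairB, StairC, C3, StairA, C4, C5}.
Min-cut edges: C4→Exit (10), C5→Exit (7); capacity 10 + 7 = 17.
Cut capacity 19 exceeds the max flow 17, so it is not minimum.

No — its capacity is 19, but the minimum cut has capacity 17.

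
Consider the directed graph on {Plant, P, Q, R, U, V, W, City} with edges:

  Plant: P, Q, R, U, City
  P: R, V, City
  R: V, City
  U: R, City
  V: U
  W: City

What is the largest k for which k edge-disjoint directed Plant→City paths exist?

Assign every edge capacity 1; by Menger, the answer equals the max flow.
Path Plant→City (+1); total 1.
Path Plant→P→City (+1); total 2.
Path Plant→R→City (+1); total 3.
Path Plant→U→City (+1); total 4.
No residual Plant→City path; max flow = 4.
Certifying cut of size 4: {Plant→City, Plant→P, Plant→R, Plant→U}.

4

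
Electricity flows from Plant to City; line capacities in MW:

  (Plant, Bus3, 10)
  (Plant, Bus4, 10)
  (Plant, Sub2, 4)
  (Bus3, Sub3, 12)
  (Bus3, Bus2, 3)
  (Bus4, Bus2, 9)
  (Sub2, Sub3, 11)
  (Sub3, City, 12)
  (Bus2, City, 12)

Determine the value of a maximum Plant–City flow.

23

Augment Plant→Bus3→Sub3→City: bottleneck 10, flow now 10.
Augment Plant→Bus4→Bus2→City: bottleneck 9, flow now 19.
Augment Plant→Sub2→Sub3→City: bottleneck 2, flow now 21.
Augment Plant→Sub2→Sub3→Bus3→Bus2→City: bottleneck 2, flow now 23. (uses reverse residual edge)
No augmenting path remains; maximum flow = 23.
In the residual graph, reachable from Plant: {Plant, Bus4}.
Min-cut edges: Plant→Bus3 (10), Plant→Sub2 (4), Bus4→Bus2 (9); capacity 10 + 4 + 9 = 23.
This cut is saturated, so no flow can exceed 23.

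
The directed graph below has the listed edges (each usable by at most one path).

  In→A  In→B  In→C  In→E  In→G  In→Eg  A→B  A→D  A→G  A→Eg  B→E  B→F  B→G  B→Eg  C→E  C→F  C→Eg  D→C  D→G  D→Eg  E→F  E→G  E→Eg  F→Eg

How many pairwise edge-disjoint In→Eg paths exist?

Assign every edge capacity 1; by Menger, the answer equals the max flow.
Path In→Eg (+1); total 1.
Path In→A→Eg (+1); total 2.
Path In→B→Eg (+1); total 3.
Path In→C→Eg (+1); total 4.
Path In→E→Eg (+1); total 5.
No residual In→Eg path; max flow = 5.
Certifying cut of size 5: {In→A, In→B, In→C, In→E, In→Eg}.

5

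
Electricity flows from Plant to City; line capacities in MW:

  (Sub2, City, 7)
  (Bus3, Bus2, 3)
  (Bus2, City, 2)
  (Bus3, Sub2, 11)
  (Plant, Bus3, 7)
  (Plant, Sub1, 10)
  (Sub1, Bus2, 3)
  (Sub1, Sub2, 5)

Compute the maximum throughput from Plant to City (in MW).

9

Augment Plant→Bus3→Sub2→City: bottleneck 7, flow now 7.
Augment Plant→Sub1→Bus2→City: bottleneck 2, flow now 9.
No augmenting path remains; maximum flow = 9.
In the residual graph, reachable from Plant: {Plant, Bus3, Sub1, Sub2, Bus2}.
Min-cut edges: Sub2→City (7), Bus2→City (2); capacity 7 + 2 = 9.
This cut is saturated, so no flow can exceed 9.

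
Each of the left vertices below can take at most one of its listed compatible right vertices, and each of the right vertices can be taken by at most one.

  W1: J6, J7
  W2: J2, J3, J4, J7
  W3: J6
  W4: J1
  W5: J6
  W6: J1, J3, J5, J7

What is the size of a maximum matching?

Unit-capacity flow: source→left, listed edges, right→sink; max matching = max flow.
Augmenting path W1→J6 (+1); matched 1.
Augmenting path W2→J2 (+1); matched 2.
Augmenting path W4→J1 (+1); matched 3.
Augmenting path W6→J3 (+1); matched 4.
Augmenting path W3→J6→W1→J7 (+1); matched 5.
No augmenting path remains; maximum matching = 5.
König certificate: {W1, W2, W4, W6, J6} is a vertex cover of size 5 (every listed pair touches it), so no matching can be larger.

5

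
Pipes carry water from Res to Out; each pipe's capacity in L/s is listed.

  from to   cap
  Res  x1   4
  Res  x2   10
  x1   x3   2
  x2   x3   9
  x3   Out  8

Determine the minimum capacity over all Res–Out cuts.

Augment Res→x1→x3→Out: bottleneck 2, flow now 2.
Augment Res→x2→x3→Out: bottleneck 6, flow now 8.
No augmenting path remains; maximum flow = 8.
By max-flow min-cut, the minimum cut capacity equals the max flow.
In the residual graph, reachable from Res: {Res, x1, x2, x3}.
Min-cut edges: x3→Out (8); capacity 8 = 8.

8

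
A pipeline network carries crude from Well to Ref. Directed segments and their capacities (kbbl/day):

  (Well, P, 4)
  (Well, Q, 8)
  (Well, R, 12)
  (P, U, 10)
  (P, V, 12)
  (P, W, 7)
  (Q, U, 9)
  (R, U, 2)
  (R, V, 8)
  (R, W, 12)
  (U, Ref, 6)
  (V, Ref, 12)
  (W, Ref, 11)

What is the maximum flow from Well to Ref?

Augment Well→P→U→Ref: bottleneck 4, flow now 4.
Augment Well→Q→U→Ref: bottleneck 2, flow now 6.
Augment Well→R→V→Ref: bottleneck 8, flow now 14.
Augment Well→R→W→Ref: bottleneck 4, flow now 18.
Augment Well→Q→U→P→V→Ref: bottleneck 4, flow now 22. (uses reverse residual edge)
No augmenting path remains; maximum flow = 22.
In the residual graph, reachable from Well: {Well, Q, U}.
Min-cut edges: Well→P (4), Well→R (12), U→Ref (6); capacity 4 + 12 + 6 = 22.
This cut is saturated, so no flow can exceed 22.

22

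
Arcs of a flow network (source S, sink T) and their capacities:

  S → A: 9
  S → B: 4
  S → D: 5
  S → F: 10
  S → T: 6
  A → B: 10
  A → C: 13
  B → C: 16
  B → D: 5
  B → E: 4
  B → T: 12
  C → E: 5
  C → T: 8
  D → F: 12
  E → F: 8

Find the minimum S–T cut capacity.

19

Augment S→T: bottleneck 6, flow now 6.
Augment S→B→T: bottleneck 4, flow now 10.
Augment S→A→B→T: bottleneck 8, flow now 18.
Augment S→A→C→T: bottleneck 1, flow now 19.
No augmenting path remains; maximum flow = 19.
By max-flow min-cut, the minimum cut capacity equals the max flow.
In the residual graph, reachable from S: {S, D, F}.
Min-cut edges: S→A (9), S→B (4), S→T (6); capacity 9 + 4 + 6 = 19.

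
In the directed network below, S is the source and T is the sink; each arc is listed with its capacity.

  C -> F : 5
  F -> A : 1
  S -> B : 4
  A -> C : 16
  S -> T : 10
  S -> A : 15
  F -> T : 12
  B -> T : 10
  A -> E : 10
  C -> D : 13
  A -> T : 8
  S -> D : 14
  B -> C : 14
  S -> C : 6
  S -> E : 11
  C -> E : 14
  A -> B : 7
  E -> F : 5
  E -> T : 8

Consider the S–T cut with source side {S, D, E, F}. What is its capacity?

56

Edges leaving {S, D, E, F}: S→A (15), S→B (4), S→C (6), S→T (10), E→T (8), F→A (1), F→T (12).
Cut capacity = 15 + 4 + 6 + 10 + 8 + 1 + 12 = 56.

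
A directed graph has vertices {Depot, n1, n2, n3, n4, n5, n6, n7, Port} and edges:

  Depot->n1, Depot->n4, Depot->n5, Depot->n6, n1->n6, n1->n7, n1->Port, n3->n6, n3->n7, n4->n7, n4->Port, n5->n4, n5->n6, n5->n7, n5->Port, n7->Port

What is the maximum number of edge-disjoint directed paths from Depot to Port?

3

Assign every edge capacity 1; by Menger, the answer equals the max flow.
Path Depot→n1→Port (+1); total 1.
Path Depot→n4→Port (+1); total 2.
Path Depot→n5→Port (+1); total 3.
No residual Depot→Port path; max flow = 3.
Certifying cut of size 3: {Depot→n1, Depot→n4, Depot→n5}.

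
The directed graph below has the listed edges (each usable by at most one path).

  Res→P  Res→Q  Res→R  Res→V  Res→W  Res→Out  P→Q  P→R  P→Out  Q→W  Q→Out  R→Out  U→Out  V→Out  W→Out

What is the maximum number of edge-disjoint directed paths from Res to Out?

6

Assign every edge capacity 1; by Menger, the answer equals the max flow.
Path Res→Out (+1); total 1.
Path Res→P→Out (+1); total 2.
Path Res→Q→Out (+1); total 3.
Path Res→R→Out (+1); total 4.
Path Res→V→Out (+1); total 5.
Path Res→W→Out (+1); total 6.
No residual Res→Out path; max flow = 6.
Certifying cut of size 6: {Res→Out, Res→P, Res→Q, Res→R, Res→V, Res→W}.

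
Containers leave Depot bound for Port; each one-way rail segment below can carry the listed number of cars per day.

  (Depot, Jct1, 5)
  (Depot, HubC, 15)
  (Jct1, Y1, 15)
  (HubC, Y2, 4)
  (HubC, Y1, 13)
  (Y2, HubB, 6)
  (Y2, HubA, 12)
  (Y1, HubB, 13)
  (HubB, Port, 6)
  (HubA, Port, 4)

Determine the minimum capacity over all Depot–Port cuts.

Augment Depot→Jct1→Y1→HubB→Port: bottleneck 5, flow now 5.
Augment Depot→HubC→Y2→HubB→Port: bottleneck 1, flow now 6.
Augment Depot→HubC→Y2→HubA→Port: bottleneck 3, flow now 9.
Augment Depot→HubC→Y1→HubB→Y2→HubA→Port: bottleneck 1, flow now 10. (uses reverse residual edge)
No augmenting path remains; maximum flow = 10.
By max-flow min-cut, the minimum cut capacity equals the max flow.
In the residual graph, reachable from Depot: {Depot, Jct1, HubC, Y1, HubB}.
Min-cut edges: HubC→Y2 (4), HubB→Port (6); capacity 4 + 6 = 10.

10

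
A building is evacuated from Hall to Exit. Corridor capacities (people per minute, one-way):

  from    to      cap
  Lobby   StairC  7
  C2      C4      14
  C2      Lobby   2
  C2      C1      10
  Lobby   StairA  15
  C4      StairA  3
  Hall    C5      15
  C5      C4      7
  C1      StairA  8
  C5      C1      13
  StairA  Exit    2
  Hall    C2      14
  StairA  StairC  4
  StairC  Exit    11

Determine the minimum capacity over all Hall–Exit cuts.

8

Augment Hall→C5→C4→StairA→Exit: bottleneck 2, flow now 2.
Augment Hall→C2→Lobby→StairC→Exit: bottleneck 2, flow now 4.
Augment Hall→C5→C4→StairA→StairC→Exit: bottleneck 1, flow now 5.
Augment Hall→C5→C1→StairA→StairC→Exit: bottleneck 3, flow now 8.
No augmenting path remains; maximum flow = 8.
By max-flow min-cut, the minimum cut capacity equals the max flow.
In the residual graph, reachable from Hall: {Hall, C5, C2, C4, C1, StairA}.
Min-cut edges: C2→Lobby (2), StairA→StairC (4), StairA→Exit (2); capacity 2 + 4 + 2 = 8.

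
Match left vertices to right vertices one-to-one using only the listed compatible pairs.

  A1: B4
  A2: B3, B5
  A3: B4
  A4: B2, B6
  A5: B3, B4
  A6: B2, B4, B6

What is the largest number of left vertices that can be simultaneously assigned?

Unit-capacity flow: source→left, listed edges, right→sink; max matching = max flow.
Augmenting path A1→B4 (+1); matched 1.
Augmenting path A2→B3 (+1); matched 2.
Augmenting path A4→B2 (+1); matched 3.
Augmenting path A6→B6 (+1); matched 4.
Augmenting path A5→B3→A2→B5 (+1); matched 5.
No augmenting path remains; maximum matching = 5.
König certificate: {A2, A4, A5, A6, B4} is a vertex cover of size 5 (every listed pair touches it), so no matching can be larger.

5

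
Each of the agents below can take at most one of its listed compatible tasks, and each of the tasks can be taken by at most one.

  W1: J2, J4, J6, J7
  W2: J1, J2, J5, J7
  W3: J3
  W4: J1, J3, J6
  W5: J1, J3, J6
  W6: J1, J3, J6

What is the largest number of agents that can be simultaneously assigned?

5

Unit-capacity flow: source→left, listed edges, right→sink; max matching = max flow.
Augmenting path W1→J2 (+1); matched 1.
Augmenting path W2→J1 (+1); matched 2.
Augmenting path W3→J3 (+1); matched 3.
Augmenting path W4→J6 (+1); matched 4.
Augmenting path W5→J1→W2→J5 (+1); matched 5.
No augmenting path remains; maximum matching = 5.
König certificate: {W1, W2, J1, J3, J6} is a vertex cover of size 5 (every listed pair touches it), so no matching can be larger.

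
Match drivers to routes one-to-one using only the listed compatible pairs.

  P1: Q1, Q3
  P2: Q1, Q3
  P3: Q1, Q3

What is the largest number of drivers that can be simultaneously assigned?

2

Unit-capacity flow: source→left, listed edges, right→sink; max matching = max flow.
Augmenting path P1→Q1 (+1); matched 1.
Augmenting path P2→Q3 (+1); matched 2.
No augmenting path remains; maximum matching = 2.
König certificate: {Q1, Q3} is a vertex cover of size 2 (every listed pair touches it), so no matching can be larger.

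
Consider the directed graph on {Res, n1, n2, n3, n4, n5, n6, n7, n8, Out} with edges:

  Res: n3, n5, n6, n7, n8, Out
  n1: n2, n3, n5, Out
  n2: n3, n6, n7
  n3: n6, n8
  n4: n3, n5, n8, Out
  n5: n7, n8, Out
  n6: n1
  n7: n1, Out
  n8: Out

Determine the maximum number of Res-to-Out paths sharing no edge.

5

Assign every edge capacity 1; by Menger, the answer equals the max flow.
Path Res→Out (+1); total 1.
Path Res→n5→Out (+1); total 2.
Path Res→n7→Out (+1); total 3.
Path Res→n8→Out (+1); total 4.
Path Res→n6→n1→Out (+1); total 5.
No residual Res→Out path; max flow = 5.
Certifying cut of size 5: {Res→Out, Res→n5, Res→n7, n6→n1, n8→Out}.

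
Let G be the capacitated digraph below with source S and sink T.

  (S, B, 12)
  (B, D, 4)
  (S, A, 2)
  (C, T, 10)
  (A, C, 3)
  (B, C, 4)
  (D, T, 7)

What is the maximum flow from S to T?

Augment S→A→C→T: bottleneck 2, flow now 2.
Augment S→B→C→T: bottleneck 4, flow now 6.
Augment S→B→D→T: bottleneck 4, flow now 10.
No augmenting path remains; maximum flow = 10.
In the residual graph, reachable from S: {S, B}.
Min-cut edges: S→A (2), B→C (4), B→D (4); capacity 2 + 4 + 4 = 10.
This cut is saturated, so no flow can exceed 10.

10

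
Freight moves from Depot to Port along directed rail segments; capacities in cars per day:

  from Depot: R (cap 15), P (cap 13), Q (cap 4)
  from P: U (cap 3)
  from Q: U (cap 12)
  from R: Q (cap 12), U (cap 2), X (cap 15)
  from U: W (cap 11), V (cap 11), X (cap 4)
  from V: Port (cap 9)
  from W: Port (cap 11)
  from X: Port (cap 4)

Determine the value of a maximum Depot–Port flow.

21

Augment Depot→R→X→Port: bottleneck 4, flow now 4.
Augment Depot→P→U→V→Port: bottleneck 3, flow now 7.
Augment Depot→Q→U→V→Port: bottleneck 4, flow now 11.
Augment Depot→R→U→V→Port: bottleneck 2, flow now 13.
Augment Depot→R→Q→U→W→Port: bottleneck 8, flow now 21.
No augmenting path remains; maximum flow = 21.
In the residual graph, reachable from Depot: {Depot, P, Q, R, X}.
Min-cut edges: P→U (3), Q→U (12), R→U (2), X→Port (4); capacity 3 + 12 + 2 + 4 = 21.
This cut is saturated, so no flow can exceed 21.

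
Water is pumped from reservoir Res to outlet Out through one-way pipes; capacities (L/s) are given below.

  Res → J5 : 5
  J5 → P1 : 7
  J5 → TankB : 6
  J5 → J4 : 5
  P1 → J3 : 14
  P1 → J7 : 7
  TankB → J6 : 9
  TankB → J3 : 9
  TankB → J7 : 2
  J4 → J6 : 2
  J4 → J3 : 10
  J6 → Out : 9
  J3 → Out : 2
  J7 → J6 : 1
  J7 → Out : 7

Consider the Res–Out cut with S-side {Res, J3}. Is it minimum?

Given cut capacity: 5 + 2 = 7.
Augment Res→J5→P1→J3→Out: bottleneck 2, flow now 2.
Augment Res→J5→P1→J7→Out: bottleneck 3, flow now 5.
No augmenting path remains; maximum flow = 5.
In the residual graph, reachable from Res: {Res}.
Min-cut edges: Res→J5 (5); capacity 5 = 5.
Cut capacity 7 exceeds the max flow 5, so it is not minimum.

No — its capacity is 7, but the minimum cut has capacity 5.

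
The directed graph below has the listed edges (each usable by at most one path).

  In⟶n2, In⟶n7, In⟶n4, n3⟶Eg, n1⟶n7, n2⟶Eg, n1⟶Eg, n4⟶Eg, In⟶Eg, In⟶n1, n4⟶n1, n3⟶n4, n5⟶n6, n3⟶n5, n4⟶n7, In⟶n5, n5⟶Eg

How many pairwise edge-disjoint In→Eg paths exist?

5

Assign every edge capacity 1; by Menger, the answer equals the max flow.
Path In→Eg (+1); total 1.
Path In→n1→Eg (+1); total 2.
Path In→n2→Eg (+1); total 3.
Path In→n4→Eg (+1); total 4.
Path In→n5→Eg (+1); total 5.
No residual In→Eg path; max flow = 5.
Certifying cut of size 5: {In→Eg, In→n1, In→n2, In→n4, In→n5}.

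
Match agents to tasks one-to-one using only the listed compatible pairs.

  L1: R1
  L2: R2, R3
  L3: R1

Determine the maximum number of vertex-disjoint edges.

Unit-capacity flow: source→left, listed edges, right→sink; max matching = max flow.
Augmenting path L1→R1 (+1); matched 1.
Augmenting path L2→R2 (+1); matched 2.
No augmenting path remains; maximum matching = 2.
König certificate: {L2, R1} is a vertex cover of size 2 (every listed pair touches it), so no matching can be larger.

2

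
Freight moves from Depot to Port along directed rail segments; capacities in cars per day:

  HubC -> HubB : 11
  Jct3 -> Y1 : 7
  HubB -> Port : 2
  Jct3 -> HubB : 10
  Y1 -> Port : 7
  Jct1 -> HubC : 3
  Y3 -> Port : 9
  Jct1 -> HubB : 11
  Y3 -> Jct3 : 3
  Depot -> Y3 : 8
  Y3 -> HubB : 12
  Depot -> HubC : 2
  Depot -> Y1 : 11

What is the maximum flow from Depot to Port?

Augment Depot→Y3→Port: bottleneck 8, flow now 8.
Augment Depot→Y1→Port: bottleneck 7, flow now 15.
Augment Depot→HubC→HubB→Port: bottleneck 2, flow now 17.
No augmenting path remains; maximum flow = 17.
In the residual graph, reachable from Depot: {Depot, Y1}.
Min-cut edges: Depot→Y3 (8), Depot→HubC (2), Y1→Port (7); capacity 8 + 2 + 7 = 17.
This cut is saturated, so no flow can exceed 17.

17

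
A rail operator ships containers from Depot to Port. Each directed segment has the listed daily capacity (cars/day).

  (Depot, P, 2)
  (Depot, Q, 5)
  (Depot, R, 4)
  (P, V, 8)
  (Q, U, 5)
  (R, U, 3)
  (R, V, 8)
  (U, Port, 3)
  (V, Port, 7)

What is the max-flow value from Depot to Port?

Augment Depot→P→V→Port: bottleneck 2, flow now 2.
Augment Depot→Q→U→Port: bottleneck 3, flow now 5.
Augment Depot→R→V→Port: bottleneck 4, flow now 9.
No augmenting path remains; maximum flow = 9.
In the residual graph, reachable from Depot: {Depot, Q, U}.
Min-cut edges: Depot→P (2), Depot→R (4), U→Port (3); capacity 2 + 4 + 3 = 9.
This cut is saturated, so no flow can exceed 9.

9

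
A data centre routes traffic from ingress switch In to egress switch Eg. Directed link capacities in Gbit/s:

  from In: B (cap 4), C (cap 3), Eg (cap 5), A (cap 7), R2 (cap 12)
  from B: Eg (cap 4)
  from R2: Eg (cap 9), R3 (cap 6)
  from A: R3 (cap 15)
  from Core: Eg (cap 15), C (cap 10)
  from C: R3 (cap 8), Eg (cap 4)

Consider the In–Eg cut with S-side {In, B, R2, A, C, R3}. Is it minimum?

Given cut capacity: 5 + 4 + 9 + 4 = 22.
Augment In→Eg: bottleneck 5, flow now 5.
Augment In→B→Eg: bottleneck 4, flow now 9.
Augment In→R2→Eg: bottleneck 9, flow now 18.
Augment In→C→Eg: bottleneck 3, flow now 21.
No augmenting path remains; maximum flow = 21.
In the residual graph, reachable from In: {In, R2, A, R3}.
Min-cut edges: In→B (4), In→C (3), In→Eg (5), R2→Eg (9); capacity 4 + 3 + 5 + 9 = 21.
Cut capacity 22 exceeds the max flow 21, so it is not minimum.

No — its capacity is 22, but the minimum cut has capacity 21.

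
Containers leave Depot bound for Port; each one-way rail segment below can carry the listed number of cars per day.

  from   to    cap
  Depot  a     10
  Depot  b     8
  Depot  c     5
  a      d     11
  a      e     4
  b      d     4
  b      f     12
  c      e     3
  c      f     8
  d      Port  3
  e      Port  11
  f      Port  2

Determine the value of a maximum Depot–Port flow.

12

Augment Depot→a→d→Port: bottleneck 3, flow now 3.
Augment Depot→a→e→Port: bottleneck 4, flow now 7.
Augment Depot→b→f→Port: bottleneck 2, flow now 9.
Augment Depot→c→e→Port: bottleneck 3, flow now 12.
No augmenting path remains; maximum flow = 12.
In the residual graph, reachable from Depot: {Depot, a, b, c, d, f}.
Min-cut edges: a→e (4), c→e (3), d→Port (3), f→Port (2); capacity 4 + 3 + 3 + 2 = 12.
This cut is saturated, so no flow can exceed 12.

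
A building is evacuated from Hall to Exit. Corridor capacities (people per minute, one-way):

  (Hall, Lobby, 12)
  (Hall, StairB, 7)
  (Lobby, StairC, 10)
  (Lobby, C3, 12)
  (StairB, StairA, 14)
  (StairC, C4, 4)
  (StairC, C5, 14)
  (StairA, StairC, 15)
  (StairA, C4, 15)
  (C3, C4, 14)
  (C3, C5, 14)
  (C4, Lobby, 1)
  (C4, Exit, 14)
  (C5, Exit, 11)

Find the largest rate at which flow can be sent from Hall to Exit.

Augment Hall→Lobby→StairC→C4→Exit: bottleneck 4, flow now 4.
Augment Hall→Lobby→StairC→C5→Exit: bottleneck 6, flow now 10.
Augment Hall→Lobby→C3→C4→Exit: bottleneck 2, flow now 12.
Augment Hall→StairB→StairA→C4→Exit: bottleneck 7, flow now 19.
No augmenting path remains; maximum flow = 19.
In the residual graph, reachable from Hall: {Hall}.
Min-cut edges: Hall→Lobby (12), Hall→StairB (7); capacity 12 + 7 = 19.
This cut is saturated, so no flow can exceed 19.

19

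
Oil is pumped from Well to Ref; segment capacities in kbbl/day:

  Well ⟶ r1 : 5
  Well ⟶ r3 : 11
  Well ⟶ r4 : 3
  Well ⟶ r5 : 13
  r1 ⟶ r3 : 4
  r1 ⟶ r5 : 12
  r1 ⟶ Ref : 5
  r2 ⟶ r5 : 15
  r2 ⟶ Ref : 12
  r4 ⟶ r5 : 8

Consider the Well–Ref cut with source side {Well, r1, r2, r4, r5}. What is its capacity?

32

Edges leaving {Well, r1, r2, r4, r5}: Well→r3 (11), r1→r3 (4), r1→Ref (5), r2→Ref (12).
Cut capacity = 11 + 4 + 5 + 12 = 32.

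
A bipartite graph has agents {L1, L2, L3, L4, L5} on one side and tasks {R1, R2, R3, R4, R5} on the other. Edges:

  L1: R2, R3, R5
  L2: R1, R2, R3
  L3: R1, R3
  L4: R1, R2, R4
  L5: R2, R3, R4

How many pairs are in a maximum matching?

Unit-capacity flow: source→left, listed edges, right→sink; max matching = max flow.
Augmenting path L1→R2 (+1); matched 1.
Augmenting path L2→R1 (+1); matched 2.
Augmenting path L3→R3 (+1); matched 3.
Augmenting path L4→R4 (+1); matched 4.
Augmenting path L5→R2→L1→R5 (+1); matched 5.
No augmenting path remains; maximum matching = 5.
König certificate: {L1, L2, L3, L4, L5} is a vertex cover of size 5 (every listed pair touches it), so no matching can be larger.

5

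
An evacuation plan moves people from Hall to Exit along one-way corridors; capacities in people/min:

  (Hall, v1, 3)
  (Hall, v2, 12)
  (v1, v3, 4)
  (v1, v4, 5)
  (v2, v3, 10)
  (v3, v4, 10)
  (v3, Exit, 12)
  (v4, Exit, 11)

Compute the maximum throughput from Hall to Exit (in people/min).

13

Augment Hall→v1→v3→Exit: bottleneck 3, flow now 3.
Augment Hall→v2→v3→Exit: bottleneck 9, flow now 12.
Augment Hall→v2→v3→v4→Exit: bottleneck 1, flow now 13.
No augmenting path remains; maximum flow = 13.
In the residual graph, reachable from Hall: {Hall, v2}.
Min-cut edges: Hall→v1 (3), v2→v3 (10); capacity 3 + 10 = 13.
This cut is saturated, so no flow can exceed 13.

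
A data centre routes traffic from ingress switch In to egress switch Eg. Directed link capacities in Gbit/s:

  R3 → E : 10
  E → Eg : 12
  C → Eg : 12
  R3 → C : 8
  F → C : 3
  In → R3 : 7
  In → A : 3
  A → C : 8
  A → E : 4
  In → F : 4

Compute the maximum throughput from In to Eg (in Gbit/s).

Augment In→A→E→Eg: bottleneck 3, flow now 3.
Augment In→R3→E→Eg: bottleneck 7, flow now 10.
Augment In→F→C→Eg: bottleneck 3, flow now 13.
No augmenting path remains; maximum flow = 13.
In the residual graph, reachable from In: {In, F}.
Min-cut edges: In→A (3), In→R3 (7), F→C (3); capacity 3 + 7 + 3 = 13.
This cut is saturated, so no flow can exceed 13.

13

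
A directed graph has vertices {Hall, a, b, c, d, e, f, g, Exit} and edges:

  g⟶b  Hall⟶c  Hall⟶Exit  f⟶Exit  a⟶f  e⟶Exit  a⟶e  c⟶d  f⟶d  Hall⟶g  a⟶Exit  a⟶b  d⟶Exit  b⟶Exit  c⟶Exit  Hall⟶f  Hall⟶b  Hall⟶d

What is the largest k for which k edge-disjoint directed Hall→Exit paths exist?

Assign every edge capacity 1; by Menger, the answer equals the max flow.
Path Hall→Exit (+1); total 1.
Path Hall→b→Exit (+1); total 2.
Path Hall→c→Exit (+1); total 3.
Path Hall→d→Exit (+1); total 4.
Path Hall→f→Exit (+1); total 5.
No residual Hall→Exit path; max flow = 5.
Certifying cut of size 5: {Hall→Exit, Hall→c, Hall→d, Hall→f, b→Exit}.

5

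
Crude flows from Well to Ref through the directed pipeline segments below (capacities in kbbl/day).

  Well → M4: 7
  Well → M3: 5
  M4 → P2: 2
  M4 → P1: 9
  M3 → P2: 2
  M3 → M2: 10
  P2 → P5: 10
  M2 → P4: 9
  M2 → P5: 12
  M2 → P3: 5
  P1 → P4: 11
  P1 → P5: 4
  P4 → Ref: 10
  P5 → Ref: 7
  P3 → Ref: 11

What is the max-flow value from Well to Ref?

Augment Well→M4→P2→P5→Ref: bottleneck 2, flow now 2.
Augment Well→M4→P1→P4→Ref: bottleneck 5, flow now 7.
Augment Well→M3→P2→P5→Ref: bottleneck 2, flow now 9.
Augment Well→M3→M2→P4→Ref: bottleneck 3, flow now 12.
No augmenting path remains; maximum flow = 12.
In the residual graph, reachable from Well: {Well}.
Min-cut edges: Well→M4 (7), Well→M3 (5); capacity 7 + 5 = 12.
This cut is saturated, so no flow can exceed 12.

12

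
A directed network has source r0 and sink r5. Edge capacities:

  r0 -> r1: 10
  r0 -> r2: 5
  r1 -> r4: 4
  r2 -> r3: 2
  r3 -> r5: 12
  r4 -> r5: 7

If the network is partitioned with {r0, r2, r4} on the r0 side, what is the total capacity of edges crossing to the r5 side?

19

Edges leaving {r0, r2, r4}: r0→r1 (10), r2→r3 (2), r4→r5 (7).
Cut capacity = 10 + 2 + 7 = 19.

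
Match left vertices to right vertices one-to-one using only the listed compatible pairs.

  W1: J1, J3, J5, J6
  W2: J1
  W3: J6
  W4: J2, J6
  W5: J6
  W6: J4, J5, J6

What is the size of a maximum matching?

5

Unit-capacity flow: source→left, listed edges, right→sink; max matching = max flow.
Augmenting path W1→J1 (+1); matched 1.
Augmenting path W3→J6 (+1); matched 2.
Augmenting path W4→J2 (+1); matched 3.
Augmenting path W6→J4 (+1); matched 4.
Augmenting path W2→J1→W1→J3 (+1); matched 5.
No augmenting path remains; maximum matching = 5.
König certificate: {W1, W2, W4, W6, J6} is a vertex cover of size 5 (every listed pair touches it), so no matching can be larger.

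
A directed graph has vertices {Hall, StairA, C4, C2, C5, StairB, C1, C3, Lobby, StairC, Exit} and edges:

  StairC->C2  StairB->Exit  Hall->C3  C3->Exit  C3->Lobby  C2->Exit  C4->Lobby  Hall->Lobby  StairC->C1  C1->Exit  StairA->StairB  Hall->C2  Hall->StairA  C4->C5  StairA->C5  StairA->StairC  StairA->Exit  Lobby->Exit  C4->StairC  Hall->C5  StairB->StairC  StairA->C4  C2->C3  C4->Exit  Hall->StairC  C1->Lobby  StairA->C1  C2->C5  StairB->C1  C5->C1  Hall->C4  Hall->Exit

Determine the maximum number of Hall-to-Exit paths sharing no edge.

7

Assign every edge capacity 1; by Menger, the answer equals the max flow.
Path Hall→Exit (+1); total 1.
Path Hall→StairA→Exit (+1); total 2.
Path Hall→C4→Exit (+1); total 3.
Path Hall→C2→Exit (+1); total 4.
Path Hall→C3→Exit (+1); total 5.
Path Hall→Lobby→Exit (+1); total 6.
Path Hall→C5→C1→Exit (+1); total 7.
No residual Hall→Exit path; max flow = 7.
Certifying cut of size 7: {C1→Exit, C2→Exit, C3→Exit, Hall→C4, Hall→Exit, Hall→StairA, Lobby→Exit}.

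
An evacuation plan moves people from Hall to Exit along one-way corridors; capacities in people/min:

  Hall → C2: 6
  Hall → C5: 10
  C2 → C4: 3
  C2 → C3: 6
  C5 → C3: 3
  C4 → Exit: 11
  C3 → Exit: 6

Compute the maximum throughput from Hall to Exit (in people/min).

Augment Hall→C2→C4→Exit: bottleneck 3, flow now 3.
Augment Hall→C2→C3→Exit: bottleneck 3, flow now 6.
Augment Hall→C5→C3→Exit: bottleneck 3, flow now 9.
No augmenting path remains; maximum flow = 9.
In the residual graph, reachable from Hall: {Hall, C5}.
Min-cut edges: Hall→C2 (6), C5→C3 (3); capacity 6 + 3 = 9.
This cut is saturated, so no flow can exceed 9.

9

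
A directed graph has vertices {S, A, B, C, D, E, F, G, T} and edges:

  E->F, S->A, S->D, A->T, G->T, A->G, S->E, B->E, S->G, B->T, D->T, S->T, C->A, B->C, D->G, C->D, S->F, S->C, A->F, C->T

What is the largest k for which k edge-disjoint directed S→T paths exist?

Assign every edge capacity 1; by Menger, the answer equals the max flow.
Path S→T (+1); total 1.
Path S→A→T (+1); total 2.
Path S→C→T (+1); total 3.
Path S→D→T (+1); total 4.
Path S→G→T (+1); total 5.
No residual S→T path; max flow = 5.
Certifying cut of size 5: {S→A, S→C, S→D, S→G, S→T}.

5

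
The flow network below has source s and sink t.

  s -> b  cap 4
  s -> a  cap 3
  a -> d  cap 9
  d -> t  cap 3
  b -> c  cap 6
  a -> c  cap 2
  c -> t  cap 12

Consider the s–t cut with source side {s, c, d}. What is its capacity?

Edges leaving {s, c, d}: s→a (3), s→b (4), c→t (12), d→t (3).
Cut capacity = 3 + 4 + 12 + 3 = 22.

22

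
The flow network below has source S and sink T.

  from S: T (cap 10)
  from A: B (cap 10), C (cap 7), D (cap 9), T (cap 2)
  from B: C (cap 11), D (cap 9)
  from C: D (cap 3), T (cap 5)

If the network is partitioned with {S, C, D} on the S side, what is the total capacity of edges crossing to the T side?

15

Edges leaving {S, C, D}: S→T (10), C→T (5).
Cut capacity = 10 + 5 = 15.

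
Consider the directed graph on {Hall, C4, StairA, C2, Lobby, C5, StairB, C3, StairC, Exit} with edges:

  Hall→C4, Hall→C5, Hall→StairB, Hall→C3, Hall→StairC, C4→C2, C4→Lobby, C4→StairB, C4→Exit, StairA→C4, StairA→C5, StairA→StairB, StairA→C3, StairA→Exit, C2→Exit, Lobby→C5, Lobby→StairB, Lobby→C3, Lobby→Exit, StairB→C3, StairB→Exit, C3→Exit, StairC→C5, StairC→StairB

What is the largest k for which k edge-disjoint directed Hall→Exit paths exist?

Assign every edge capacity 1; by Menger, the answer equals the max flow.
Path Hall→C4→Exit (+1); total 1.
Path Hall→StairB→Exit (+1); total 2.
Path Hall→C3→Exit (+1); total 3.
No residual Hall→Exit path; max flow = 3.
Certifying cut of size 3: {C3→Exit, Hall→C4, StairB→Exit}.

3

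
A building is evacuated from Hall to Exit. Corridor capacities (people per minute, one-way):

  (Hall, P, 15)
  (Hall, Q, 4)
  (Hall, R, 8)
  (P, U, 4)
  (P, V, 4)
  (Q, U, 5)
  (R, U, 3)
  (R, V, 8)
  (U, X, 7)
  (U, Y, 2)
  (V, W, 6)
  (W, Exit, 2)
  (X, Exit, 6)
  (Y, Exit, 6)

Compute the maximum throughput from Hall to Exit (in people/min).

10

Augment Hall→P→U→X→Exit: bottleneck 4, flow now 4.
Augment Hall→P→V→W→Exit: bottleneck 2, flow now 6.
Augment Hall→Q→U→X→Exit: bottleneck 2, flow now 8.
Augment Hall→Q→U→Y→Exit: bottleneck 2, flow now 10.
No augmenting path remains; maximum flow = 10.
In the residual graph, reachable from Hall: {Hall, P, Q, R, U, V, W, X}.
Min-cut edges: U→Y (2), W→Exit (2), X→Exit (6); capacity 2 + 2 + 6 = 10.
This cut is saturated, so no flow can exceed 10.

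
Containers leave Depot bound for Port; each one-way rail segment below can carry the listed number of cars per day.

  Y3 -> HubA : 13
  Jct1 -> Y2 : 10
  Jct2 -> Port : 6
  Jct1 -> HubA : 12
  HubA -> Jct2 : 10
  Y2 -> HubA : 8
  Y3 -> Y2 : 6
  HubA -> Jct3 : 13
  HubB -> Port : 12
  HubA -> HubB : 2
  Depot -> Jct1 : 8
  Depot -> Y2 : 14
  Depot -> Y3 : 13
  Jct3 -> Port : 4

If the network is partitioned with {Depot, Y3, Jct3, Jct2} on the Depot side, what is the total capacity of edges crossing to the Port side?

Edges leaving {Depot, Y3, Jct3, Jct2}: Depot→Y2 (14), Depot→Jct1 (8), Y3→Y2 (6), Y3→HubA (13), Jct3→Port (4), Jct2→Port (6).
Cut capacity = 14 + 8 + 6 + 13 + 4 + 6 = 51.

51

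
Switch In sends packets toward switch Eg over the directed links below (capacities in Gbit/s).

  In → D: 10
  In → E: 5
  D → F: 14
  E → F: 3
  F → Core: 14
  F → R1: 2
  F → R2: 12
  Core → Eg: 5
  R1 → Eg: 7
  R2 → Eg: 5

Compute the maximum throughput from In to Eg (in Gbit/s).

12

Augment In→D→F→Core→Eg: bottleneck 5, flow now 5.
Augment In→D→F→R1→Eg: bottleneck 2, flow now 7.
Augment In→D→F→R2→Eg: bottleneck 3, flow now 10.
Augment In→E→F→R2→Eg: bottleneck 2, flow now 12.
No augmenting path remains; maximum flow = 12.
In the residual graph, reachable from In: {In, D, E, F, Core, R2}.
Min-cut edges: F→R1 (2), Core→Eg (5), R2→Eg (5); capacity 2 + 5 + 5 = 12.
This cut is saturated, so no flow can exceed 12.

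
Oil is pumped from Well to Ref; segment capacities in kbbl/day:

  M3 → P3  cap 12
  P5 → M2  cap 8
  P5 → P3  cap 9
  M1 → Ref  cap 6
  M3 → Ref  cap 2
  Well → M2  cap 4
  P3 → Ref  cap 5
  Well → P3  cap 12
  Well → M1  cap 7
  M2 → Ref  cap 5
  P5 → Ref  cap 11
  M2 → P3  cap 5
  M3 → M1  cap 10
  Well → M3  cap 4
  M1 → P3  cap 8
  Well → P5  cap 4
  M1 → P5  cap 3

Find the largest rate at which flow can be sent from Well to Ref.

24

Augment Well→M3→Ref: bottleneck 2, flow now 2.
Augment Well→M1→Ref: bottleneck 6, flow now 8.
Augment Well→P5→Ref: bottleneck 4, flow now 12.
Augment Well→M2→Ref: bottleneck 4, flow now 16.
Augment Well→P3→Ref: bottleneck 5, flow now 21.
Augment Well→M1→P5→Ref: bottleneck 1, flow now 22.
Augment Well→M3→M1→P5→Ref: bottleneck 2, flow now 24.
No augmenting path remains; maximum flow = 24.
In the residual graph, reachable from Well: {Well, P3}.
Min-cut edges: Well→M3 (4), Well→M1 (7), Well→P5 (4), Well→M2 (4), P3→Ref (5); capacity 4 + 7 + 4 + 4 + 5 = 24.
This cut is saturated, so no flow can exceed 24.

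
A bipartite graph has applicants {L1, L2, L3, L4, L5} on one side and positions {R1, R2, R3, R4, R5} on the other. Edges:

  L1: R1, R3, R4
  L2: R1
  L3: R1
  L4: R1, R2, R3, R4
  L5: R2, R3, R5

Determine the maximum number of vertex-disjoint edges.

Unit-capacity flow: source→left, listed edges, right→sink; max matching = max flow.
Augmenting path L1→R1 (+1); matched 1.
Augmenting path L4→R2 (+1); matched 2.
Augmenting path L5→R3 (+1); matched 3.
Augmenting path L2→R1→L1→R4 (+1); matched 4.
No augmenting path remains; maximum matching = 4.
König certificate: {L1, L4, L5, R1} is a vertex cover of size 4 (every listed pair touches it), so no matching can be larger.

4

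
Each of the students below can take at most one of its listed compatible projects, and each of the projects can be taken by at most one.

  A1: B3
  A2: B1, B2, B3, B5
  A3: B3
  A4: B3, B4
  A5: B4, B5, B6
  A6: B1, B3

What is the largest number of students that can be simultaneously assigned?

Unit-capacity flow: source→left, listed edges, right→sink; max matching = max flow.
Augmenting path A1→B3 (+1); matched 1.
Augmenting path A2→B1 (+1); matched 2.
Augmenting path A4→B4 (+1); matched 3.
Augmenting path A5→B5 (+1); matched 4.
Augmenting path A6→B1→A2→B2 (+1); matched 5.
No augmenting path remains; maximum matching = 5.
König certificate: {A2, A4, A5, A6, B3} is a vertex cover of size 5 (every listed pair touches it), so no matching can be larger.

5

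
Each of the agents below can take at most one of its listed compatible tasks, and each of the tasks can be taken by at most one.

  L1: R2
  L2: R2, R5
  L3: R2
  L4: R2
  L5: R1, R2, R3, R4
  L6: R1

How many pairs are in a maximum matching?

Unit-capacity flow: source→left, listed edges, right→sink; max matching = max flow.
Augmenting path L1→R2 (+1); matched 1.
Augmenting path L2→R5 (+1); matched 2.
Augmenting path L5→R1 (+1); matched 3.
Augmenting path L6→R1→L5→R3 (+1); matched 4.
No augmenting path remains; maximum matching = 4.
König certificate: {L2, L5, L6, R2} is a vertex cover of size 4 (every listed pair touches it), so no matching can be larger.

4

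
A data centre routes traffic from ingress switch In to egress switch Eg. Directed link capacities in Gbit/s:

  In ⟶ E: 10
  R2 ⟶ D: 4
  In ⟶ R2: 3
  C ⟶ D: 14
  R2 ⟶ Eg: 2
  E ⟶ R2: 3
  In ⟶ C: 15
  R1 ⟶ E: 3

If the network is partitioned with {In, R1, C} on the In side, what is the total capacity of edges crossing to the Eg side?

30

Edges leaving {In, R1, C}: In→R2 (3), In→E (10), R1→E (3), C→D (14).
Cut capacity = 3 + 10 + 3 + 14 = 30.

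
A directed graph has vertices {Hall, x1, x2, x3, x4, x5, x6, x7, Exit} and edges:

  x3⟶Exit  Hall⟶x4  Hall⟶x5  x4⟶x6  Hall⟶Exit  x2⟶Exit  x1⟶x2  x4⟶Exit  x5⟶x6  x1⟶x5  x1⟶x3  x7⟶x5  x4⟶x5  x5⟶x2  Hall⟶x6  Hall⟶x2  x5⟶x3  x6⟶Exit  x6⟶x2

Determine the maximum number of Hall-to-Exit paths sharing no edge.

Assign every edge capacity 1; by Menger, the answer equals the max flow.
Path Hall→Exit (+1); total 1.
Path Hall→x2→Exit (+1); total 2.
Path Hall→x4→Exit (+1); total 3.
Path Hall→x6→Exit (+1); total 4.
Path Hall→x5→x3→Exit (+1); total 5.
No residual Hall→Exit path; max flow = 5.
Certifying cut of size 5: {Hall→Exit, Hall→x2, Hall→x4, Hall→x5, Hall→x6}.

5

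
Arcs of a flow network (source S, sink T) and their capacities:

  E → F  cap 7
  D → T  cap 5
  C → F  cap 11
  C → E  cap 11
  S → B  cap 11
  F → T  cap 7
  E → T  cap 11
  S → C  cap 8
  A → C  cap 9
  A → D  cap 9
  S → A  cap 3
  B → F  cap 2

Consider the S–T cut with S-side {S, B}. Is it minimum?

Yes — it is a minimum cut (capacity 13).

Given cut capacity: 3 + 8 + 2 = 13.
Augment S→A→D→T: bottleneck 3, flow now 3.
Augment S→B→F→T: bottleneck 2, flow now 5.
Augment S→C→E→T: bottleneck 8, flow now 13.
No augmenting path remains; maximum flow = 13.
Cut capacity 13 equals the max flow, so it is a minimum cut.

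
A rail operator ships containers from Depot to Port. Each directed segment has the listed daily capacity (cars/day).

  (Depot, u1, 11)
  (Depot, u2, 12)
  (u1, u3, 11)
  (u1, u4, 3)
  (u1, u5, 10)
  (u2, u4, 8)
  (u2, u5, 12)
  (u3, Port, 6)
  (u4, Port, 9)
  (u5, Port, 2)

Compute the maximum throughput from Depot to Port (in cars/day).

17

Augment Depot→u1→u3→Port: bottleneck 6, flow now 6.
Augment Depot→u1→u4→Port: bottleneck 3, flow now 9.
Augment Depot→u1→u5→Port: bottleneck 2, flow now 11.
Augment Depot→u2→u4→Port: bottleneck 6, flow now 17.
No augmenting path remains; maximum flow = 17.
In the residual graph, reachable from Depot: {Depot, u1, u2, u3, u4, u5}.
Min-cut edges: u3→Port (6), u4→Port (9), u5→Port (2); capacity 6 + 9 + 2 = 17.
This cut is saturated, so no flow can exceed 17.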